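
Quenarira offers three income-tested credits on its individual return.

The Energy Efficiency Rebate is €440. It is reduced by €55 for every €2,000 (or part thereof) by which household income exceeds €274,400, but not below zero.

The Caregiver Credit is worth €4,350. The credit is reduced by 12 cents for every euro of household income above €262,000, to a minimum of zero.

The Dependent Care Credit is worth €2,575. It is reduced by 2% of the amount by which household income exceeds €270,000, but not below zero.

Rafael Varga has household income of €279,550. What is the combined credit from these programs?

Energy Efficiency Rebate: income exceeds €274,400 by €5,150, which is 3 full-or-partial €2,000 increments; reduction = 3 × €55 = €165, leaving €275.
Caregiver Credit: 12% of the €17,550 excess over €262,000 is €2,106; credit = €4,350 − €2,106 = €2,244.
Dependent Care Credit: 2% of the €9,550 excess over €270,000 is €191; credit = €2,575 − €191 = €2,384.
Total: €275 + €2,244 + €2,384 = €4,903.

€4,903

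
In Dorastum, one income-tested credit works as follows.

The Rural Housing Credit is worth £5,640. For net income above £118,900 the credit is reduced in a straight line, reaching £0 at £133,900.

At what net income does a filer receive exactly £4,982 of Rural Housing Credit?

£4,982 is 4,982/5,640 of the full £5,640, so 658/5,640 of the £15,000 range has been used: income = £118,900 + £15,000 × 658/5,640 = £120,650.

£120,650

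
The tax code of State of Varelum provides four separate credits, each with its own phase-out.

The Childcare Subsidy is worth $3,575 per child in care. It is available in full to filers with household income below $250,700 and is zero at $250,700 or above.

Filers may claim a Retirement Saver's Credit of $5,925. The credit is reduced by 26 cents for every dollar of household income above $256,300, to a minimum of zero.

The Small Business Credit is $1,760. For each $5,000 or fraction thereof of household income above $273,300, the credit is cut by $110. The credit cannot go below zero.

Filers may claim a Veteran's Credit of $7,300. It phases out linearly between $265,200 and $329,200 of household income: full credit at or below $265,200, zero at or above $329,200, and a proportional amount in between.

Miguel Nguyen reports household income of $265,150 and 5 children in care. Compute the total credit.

$12,684

Childcare Subsidy: base = 5 × $3,575 = $17,875. $265,150 meets or exceeds the $250,700 cutoff, so the credit is $0.
Retirement Saver's Credit: 26% of the $8,850 excess over $256,300 is $2,301; credit = $5,925 − $2,301 = $3,624.
Small Business Credit: $265,150 is at or below the $273,300 threshold, so the full $1,760 applies.
Veteran's Credit: $265,150 is at or below the $265,200 threshold, so the full $7,300 applies.
Total: $0 + $3,624 + $1,760 + $7,300 = $12,684.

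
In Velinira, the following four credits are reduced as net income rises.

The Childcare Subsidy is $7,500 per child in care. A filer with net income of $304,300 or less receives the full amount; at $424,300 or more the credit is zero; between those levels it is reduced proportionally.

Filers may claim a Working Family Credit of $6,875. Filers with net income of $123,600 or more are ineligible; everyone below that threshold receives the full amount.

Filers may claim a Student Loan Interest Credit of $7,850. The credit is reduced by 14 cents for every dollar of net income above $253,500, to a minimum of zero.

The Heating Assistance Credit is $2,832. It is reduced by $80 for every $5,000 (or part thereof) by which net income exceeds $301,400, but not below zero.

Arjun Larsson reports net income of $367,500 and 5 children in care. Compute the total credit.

$19,462

Childcare Subsidy: base = 5 × $7,500 = $37,500. $367,500 is $63,200 into a $120,000 phase-out range, leaving 56,800/120,000 of the credit: $37,500 × 56,800/120,000 = $17,750.
Working Family Credit: $367,500 meets or exceeds the $123,600 cutoff, so the credit is $0.
Student Loan Interest Credit: 14% of the $114,000 excess over $253,500 is $15,960 ≥ base, so the credit is $0.
Heating Assistance Credit: income exceeds $301,400 by $66,100, which is 14 full-or-partial $5,000 increments; reduction = 14 × $80 = $1,120, leaving $1,712.
Total: $17,750 + $0 + $0 + $1,712 = $19,462.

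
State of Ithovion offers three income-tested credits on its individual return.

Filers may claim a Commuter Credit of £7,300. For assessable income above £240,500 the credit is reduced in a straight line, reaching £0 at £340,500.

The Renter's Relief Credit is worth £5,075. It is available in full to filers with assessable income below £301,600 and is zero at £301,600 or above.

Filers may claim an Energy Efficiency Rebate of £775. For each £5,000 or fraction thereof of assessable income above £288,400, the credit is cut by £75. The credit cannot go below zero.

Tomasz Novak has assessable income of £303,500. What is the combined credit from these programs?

Commuter Credit: £303,500 is £63,000 into a £100,000 phase-out range, leaving 37,000/100,000 of the credit: £7,300 × 37,000/100,000 = £2,701.
Renter's Relief Credit: £303,500 meets or exceeds the £301,600 cutoff, so the credit is £0.
Energy Efficiency Rebate: income exceeds £288,400 by £15,100, which is 4 full-or-partial £5,000 increments; reduction = 4 × £75 = £300, leaving £475.
Total: £2,701 + £0 + £475 = £3,176.

£3,176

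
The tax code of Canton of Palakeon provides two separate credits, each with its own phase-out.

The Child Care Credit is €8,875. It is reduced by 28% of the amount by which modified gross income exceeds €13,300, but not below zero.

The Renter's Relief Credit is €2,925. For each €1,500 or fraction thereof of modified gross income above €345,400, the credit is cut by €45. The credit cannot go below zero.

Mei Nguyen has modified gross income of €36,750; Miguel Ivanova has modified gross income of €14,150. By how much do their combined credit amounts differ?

€6,328

Mei (€36,750): Child Care Credit: 28% of the €23,450 excess over €13,300 is €6,566; credit = €8,875 − €6,566 = €2,309. Renter's Relief Credit: €36,750 is at or below the €345,400 threshold, so the full €2,925 applies. total €2,309 + €2,925 = €5,234
Miguel (€14,150): Child Care Credit: 28% of the €850 excess over €13,300 is €238; credit = €8,875 − €238 = €8,637. Renter's Relief Credit: €14,150 is at or below the €345,400 threshold, so the full €2,925 applies. total €8,637 + €2,925 = €11,562
Difference: |€5,234 − €11,562| = €6,328.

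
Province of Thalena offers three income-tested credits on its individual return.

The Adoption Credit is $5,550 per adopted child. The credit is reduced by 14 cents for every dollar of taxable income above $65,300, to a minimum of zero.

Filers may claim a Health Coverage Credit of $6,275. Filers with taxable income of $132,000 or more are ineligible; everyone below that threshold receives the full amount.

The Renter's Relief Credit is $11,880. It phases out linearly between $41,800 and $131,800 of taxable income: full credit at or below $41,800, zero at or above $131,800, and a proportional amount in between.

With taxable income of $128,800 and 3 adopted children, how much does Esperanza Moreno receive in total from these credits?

$14,431

Adoption Credit: base = 3 × $5,550 = $16,650. 14% of the $63,500 excess over $65,300 is $8,890; credit = $16,650 − $8,890 = $7,760.
Health Coverage Credit: $128,800 is below the $132,000 cutoff, so the full $6,275 applies.
Renter's Relief Credit: $128,800 is $87,000 into a $90,000 phase-out range, leaving 3,000/90,000 of the credit: $11,880 × 3,000/90,000 = $396.
Total: $7,760 + $6,275 + $396 = $14,431.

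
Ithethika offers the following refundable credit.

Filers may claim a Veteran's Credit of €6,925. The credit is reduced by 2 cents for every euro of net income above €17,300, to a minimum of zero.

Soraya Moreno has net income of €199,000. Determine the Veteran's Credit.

Veteran's Credit: 2% of the €181,700 excess over €17,300 is €3,634; credit = €6,925 − €3,634 = €3,291.

€3,291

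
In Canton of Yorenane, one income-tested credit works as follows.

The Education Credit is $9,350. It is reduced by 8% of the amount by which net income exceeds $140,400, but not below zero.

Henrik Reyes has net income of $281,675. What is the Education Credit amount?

$0

Education Credit: 8% of the $141,275 excess over $140,400 is $11,302 ≥ base, so the credit is $0.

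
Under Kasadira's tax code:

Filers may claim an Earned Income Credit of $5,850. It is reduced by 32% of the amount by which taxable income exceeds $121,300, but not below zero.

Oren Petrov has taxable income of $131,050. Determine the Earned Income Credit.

$2,730

Earned Income Credit: 32% of the $9,750 excess over $121,300 is $3,120; credit = $5,850 − $3,120 = $2,730.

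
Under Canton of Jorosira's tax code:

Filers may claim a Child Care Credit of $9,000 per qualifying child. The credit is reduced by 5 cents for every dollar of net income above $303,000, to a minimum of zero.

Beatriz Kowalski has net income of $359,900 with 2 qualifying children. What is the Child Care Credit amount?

$15,155

Child Care Credit: base = 2 × $9,000 = $18,000. 5% of the $56,900 excess over $303,000 is $2,845; credit = $18,000 − $2,845 = $15,155.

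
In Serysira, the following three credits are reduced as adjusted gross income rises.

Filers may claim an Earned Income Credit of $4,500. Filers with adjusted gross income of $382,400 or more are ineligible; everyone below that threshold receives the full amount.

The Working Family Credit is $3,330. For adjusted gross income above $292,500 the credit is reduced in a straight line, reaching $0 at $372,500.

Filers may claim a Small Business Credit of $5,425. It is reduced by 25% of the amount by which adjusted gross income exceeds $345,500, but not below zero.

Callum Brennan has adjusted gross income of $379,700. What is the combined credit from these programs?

$4,500

Earned Income Credit: $379,700 is below the $382,400 cutoff, so the full $4,500 applies.
Working Family Credit: $379,700 is at or above $372,500, so the credit is $0.
Small Business Credit: 25% of the $34,200 excess over $345,500 is $8,550 ≥ base, so the credit is $0.
Total: $4,500 + $0 + $0 = $4,500.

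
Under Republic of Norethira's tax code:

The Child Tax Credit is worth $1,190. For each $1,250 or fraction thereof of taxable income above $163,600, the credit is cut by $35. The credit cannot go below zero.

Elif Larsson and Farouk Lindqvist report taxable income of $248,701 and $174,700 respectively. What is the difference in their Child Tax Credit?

$875

Elif ($248,701): Child Tax Credit: income exceeds $163,600 by $85,101 → 69 increments × $35 = $2,415 ≥ base, so the credit is $0.
Farouk ($174,700): Child Tax Credit: income exceeds $163,600 by $11,100, which is 9 full-or-partial $1,250 increments; reduction = 9 × $35 = $315, leaving $875.
Difference: |$0 − $875| = $875.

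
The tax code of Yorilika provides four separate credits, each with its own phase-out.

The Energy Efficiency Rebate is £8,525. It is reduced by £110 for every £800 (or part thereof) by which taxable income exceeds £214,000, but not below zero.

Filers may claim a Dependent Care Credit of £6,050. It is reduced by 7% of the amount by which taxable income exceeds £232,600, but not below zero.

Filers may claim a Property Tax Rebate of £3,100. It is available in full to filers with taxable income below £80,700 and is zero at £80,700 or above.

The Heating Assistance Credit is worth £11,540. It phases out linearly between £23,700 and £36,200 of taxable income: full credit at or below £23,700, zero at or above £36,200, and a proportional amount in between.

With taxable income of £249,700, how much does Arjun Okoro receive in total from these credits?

£8,428

Energy Efficiency Rebate: income exceeds £214,000 by £35,700, which is 45 full-or-partial £800 increments; reduction = 45 × £110 = £4,950, leaving £3,575.
Dependent Care Credit: 7% of the £17,100 excess over £232,600 is £1,197; credit = £6,050 − £1,197 = £4,853.
Property Tax Rebate: £249,700 meets or exceeds the £80,700 cutoff, so the credit is £0.
Heating Assistance Credit: £249,700 is at or above £36,200, so the credit is £0.
Total: £3,575 + £4,853 + £0 + £0 = £8,428.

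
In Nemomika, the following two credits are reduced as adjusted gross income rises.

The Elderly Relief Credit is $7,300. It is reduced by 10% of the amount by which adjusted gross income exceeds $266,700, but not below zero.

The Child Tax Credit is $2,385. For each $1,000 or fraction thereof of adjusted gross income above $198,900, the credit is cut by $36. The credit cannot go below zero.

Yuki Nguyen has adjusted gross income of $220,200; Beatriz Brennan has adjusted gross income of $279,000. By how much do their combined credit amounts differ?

$2,823

Yuki ($220,200): Elderly Relief Credit: $220,200 is at or below the $266,700 threshold, so the full $7,300 applies. Child Tax Credit: income exceeds $198,900 by $21,300, which is 22 full-or-partial $1,000 increments; reduction = 22 × $36 = $792, leaving $1,593. total $7,300 + $1,593 = $8,893
Beatriz ($279,000): Elderly Relief Credit: 10% of the $12,300 excess over $266,700 is $1,230; credit = $7,300 − $1,230 = $6,070. Child Tax Credit: income exceeds $198,900 by $80,100 → 81 increments × $36 = $2,916 ≥ base, so the credit is $0. total $6,070 + $0 = $6,070
Difference: |$8,893 − $6,070| = $2,823.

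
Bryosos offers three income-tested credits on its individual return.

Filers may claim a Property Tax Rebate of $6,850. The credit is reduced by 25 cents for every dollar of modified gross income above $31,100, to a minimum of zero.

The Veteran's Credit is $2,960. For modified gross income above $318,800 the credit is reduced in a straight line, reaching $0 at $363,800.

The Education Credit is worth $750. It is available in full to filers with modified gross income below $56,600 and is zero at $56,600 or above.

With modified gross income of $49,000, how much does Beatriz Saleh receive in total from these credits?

$6,085

Property Tax Rebate: 25% of the $17,900 excess over $31,100 is $4,475; credit = $6,850 − $4,475 = $2,375.
Veteran's Credit: $49,000 is at or below the $318,800 threshold, so the full $2,960 applies.
Education Credit: $49,000 is below the $56,600 cutoff, so the full $750 applies.
Total: $2,375 + $2,960 + $750 = $6,085.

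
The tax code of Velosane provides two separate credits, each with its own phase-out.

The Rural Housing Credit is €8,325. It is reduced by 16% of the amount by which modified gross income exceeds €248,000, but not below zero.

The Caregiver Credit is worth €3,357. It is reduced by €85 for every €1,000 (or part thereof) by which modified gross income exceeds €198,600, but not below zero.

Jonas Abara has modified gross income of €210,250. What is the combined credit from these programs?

€10,662

Rural Housing Credit: €210,250 is at or below the €248,000 threshold, so the full €8,325 applies.
Caregiver Credit: income exceeds €198,600 by €11,650, which is 12 full-or-partial €1,000 increments; reduction = 12 × €85 = €1,020, leaving €2,337.
Total: €8,325 + €2,337 = €10,662.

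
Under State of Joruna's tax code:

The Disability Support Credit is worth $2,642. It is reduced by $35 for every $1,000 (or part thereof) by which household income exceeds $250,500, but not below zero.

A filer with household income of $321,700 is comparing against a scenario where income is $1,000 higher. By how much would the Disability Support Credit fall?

$35

At $321,700 — income exceeds $250,500 by $71,200, which is 72 full-or-partial $1,000 increments; reduction = 72 × $35 = $2,520, leaving $122.
At $322,700 — income exceeds $250,500 by $72,200, which is 73 full-or-partial $1,000 increments; reduction = 73 × $35 = $2,555, leaving $87.
Lost: $122 − $87 = $35.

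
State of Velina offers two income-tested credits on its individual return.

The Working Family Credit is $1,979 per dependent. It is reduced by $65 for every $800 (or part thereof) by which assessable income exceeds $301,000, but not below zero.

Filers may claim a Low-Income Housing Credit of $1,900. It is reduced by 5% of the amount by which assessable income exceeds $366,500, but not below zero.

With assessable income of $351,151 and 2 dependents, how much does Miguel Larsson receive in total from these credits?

$1,900

Working Family Credit: base = 2 × $1,979 = $3,958. income exceeds $301,000 by $50,151 → 63 increments × $65 = $4,095 ≥ base, so the credit is $0.
Low-Income Housing Credit: $351,151 is at or below the $366,500 threshold, so the full $1,900 applies.
Total: $0 + $1,900 = $1,900.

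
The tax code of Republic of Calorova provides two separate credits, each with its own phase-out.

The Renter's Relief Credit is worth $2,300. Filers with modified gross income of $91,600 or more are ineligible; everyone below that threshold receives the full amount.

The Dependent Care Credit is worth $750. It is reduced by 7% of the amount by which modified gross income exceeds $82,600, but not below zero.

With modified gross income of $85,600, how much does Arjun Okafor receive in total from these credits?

Renter's Relief Credit: $85,600 is below the $91,600 cutoff, so the full $2,300 applies.
Dependent Care Credit: 7% of the $3,000 excess over $82,600 is $210; credit = $750 − $210 = $540.
Total: $2,300 + $540 = $2,840.

$2,840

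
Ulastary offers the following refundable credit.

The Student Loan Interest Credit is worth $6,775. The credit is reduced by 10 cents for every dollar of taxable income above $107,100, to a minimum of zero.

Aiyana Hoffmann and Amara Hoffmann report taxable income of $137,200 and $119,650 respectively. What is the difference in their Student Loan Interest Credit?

Aiyana ($137,200): Student Loan Interest Credit: 10% of the $30,100 excess over $107,100 is $3,010; credit = $6,775 − $3,010 = $3,765.
Amara ($119,650): Student Loan Interest Credit: 10% of the $12,550 excess over $107,100 is $1,255; credit = $6,775 − $1,255 = $5,520.
Difference: |$3,765 − $5,520| = $1,755.

$1,755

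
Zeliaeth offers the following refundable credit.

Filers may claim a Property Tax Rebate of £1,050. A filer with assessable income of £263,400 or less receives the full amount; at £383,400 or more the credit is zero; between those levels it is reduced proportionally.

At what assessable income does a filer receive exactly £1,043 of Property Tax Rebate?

£1,043 is 1,043/1,050 of the full £1,050, so 7/1,050 of the £120,000 range has been used: income = £263,400 + £120,000 × 7/1,050 = £264,200.

£264,200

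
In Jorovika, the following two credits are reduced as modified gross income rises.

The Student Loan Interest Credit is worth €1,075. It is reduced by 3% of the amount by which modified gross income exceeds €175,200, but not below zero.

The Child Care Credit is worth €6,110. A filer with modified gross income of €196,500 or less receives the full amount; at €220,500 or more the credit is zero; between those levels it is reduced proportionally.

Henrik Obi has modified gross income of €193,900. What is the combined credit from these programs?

Student Loan Interest Credit: 3% of the €18,700 excess over €175,200 is €561; credit = €1,075 − €561 = €514.
Child Care Credit: €193,900 is at or below the €196,500 threshold, so the full €6,110 applies.
Total: €514 + €6,110 = €6,624.

€6,624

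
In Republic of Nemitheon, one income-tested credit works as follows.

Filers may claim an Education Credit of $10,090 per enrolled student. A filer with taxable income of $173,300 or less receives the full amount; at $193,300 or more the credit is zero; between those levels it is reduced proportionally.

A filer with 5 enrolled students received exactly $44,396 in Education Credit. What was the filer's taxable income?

$175,700

Full credit = 5 × $10,090 = $50,450.
$44,396 is 44,396/50,450 of the full $50,450, so 6,054/50,450 of the $20,000 range has been used: income = $173,300 + $20,000 × 6,054/50,450 = $175,700.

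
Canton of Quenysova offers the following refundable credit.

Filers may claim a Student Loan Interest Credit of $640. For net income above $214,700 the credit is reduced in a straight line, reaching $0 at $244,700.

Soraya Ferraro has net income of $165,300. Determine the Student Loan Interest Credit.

$640

Student Loan Interest Credit: $165,300 is at or below the $214,700 threshold, so the full $640 applies.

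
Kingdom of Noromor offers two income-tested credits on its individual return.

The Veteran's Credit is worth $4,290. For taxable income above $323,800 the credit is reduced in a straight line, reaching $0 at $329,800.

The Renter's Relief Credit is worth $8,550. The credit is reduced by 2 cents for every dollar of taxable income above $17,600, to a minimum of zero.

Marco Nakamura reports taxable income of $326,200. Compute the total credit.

$4,952

Veteran's Credit: $326,200 is $2,400 into a $6,000 phase-out range, leaving 3,600/6,000 of the credit: $4,290 × 3,600/6,000 = $2,574.
Renter's Relief Credit: 2% of the $308,600 excess over $17,600 is $6,172; credit = $8,550 − $6,172 = $2,378.
Total: $2,574 + $2,378 = $4,952.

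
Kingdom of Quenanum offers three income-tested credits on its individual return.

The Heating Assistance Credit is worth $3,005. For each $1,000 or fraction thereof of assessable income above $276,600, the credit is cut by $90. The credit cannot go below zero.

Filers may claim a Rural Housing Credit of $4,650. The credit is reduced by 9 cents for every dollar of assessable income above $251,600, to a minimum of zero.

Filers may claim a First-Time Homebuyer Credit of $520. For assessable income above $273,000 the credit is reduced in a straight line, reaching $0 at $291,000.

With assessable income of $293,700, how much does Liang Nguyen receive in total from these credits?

$2,246

Heating Assistance Credit: income exceeds $276,600 by $17,100, which is 18 full-or-partial $1,000 increments; reduction = 18 × $90 = $1,620, leaving $1,385.
Rural Housing Credit: 9% of the $42,100 excess over $251,600 is $3,789; credit = $4,650 − $3,789 = $861.
First-Time Homebuyer Credit: $293,700 is at or above $291,000, so the credit is $0.
Total: $1,385 + $861 + $0 = $2,246.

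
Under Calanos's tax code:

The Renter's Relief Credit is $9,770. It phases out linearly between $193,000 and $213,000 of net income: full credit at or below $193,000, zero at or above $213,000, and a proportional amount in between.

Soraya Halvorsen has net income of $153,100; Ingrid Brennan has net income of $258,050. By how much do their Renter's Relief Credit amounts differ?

Soraya ($153,100): Renter's Relief Credit: $153,100 is at or below the $193,000 threshold, so the full $9,770 applies.
Ingrid ($258,050): Renter's Relief Credit: $258,050 is at or above $213,000, so the credit is $0.
Difference: |$9,770 − $0| = $9,770.

$9,770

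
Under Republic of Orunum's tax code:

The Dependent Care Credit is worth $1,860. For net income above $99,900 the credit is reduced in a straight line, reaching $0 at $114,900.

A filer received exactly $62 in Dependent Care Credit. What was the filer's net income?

$62 is 62/1,860 of the full $1,860, so 1,798/1,860 of the $15,000 range has been used: income = $99,900 + $15,000 × 1,798/1,860 = $114,400.

$114,400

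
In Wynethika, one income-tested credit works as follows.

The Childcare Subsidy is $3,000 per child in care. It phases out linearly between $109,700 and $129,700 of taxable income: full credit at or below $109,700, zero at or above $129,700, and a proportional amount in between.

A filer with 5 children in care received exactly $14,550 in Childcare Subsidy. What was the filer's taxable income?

Full credit = 5 × $3,000 = $15,000.
$14,550 is 14,550/15,000 of the full $15,000, so 450/15,000 of the $20,000 range has been used: income = $109,700 + $20,000 × 450/15,000 = $110,300.

$110,300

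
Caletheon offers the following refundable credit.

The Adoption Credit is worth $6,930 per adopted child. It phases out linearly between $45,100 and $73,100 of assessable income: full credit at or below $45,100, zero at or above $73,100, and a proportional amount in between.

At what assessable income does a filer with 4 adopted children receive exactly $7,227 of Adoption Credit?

$65,800

Full credit = 4 × $6,930 = $27,720.
$7,227 is 7,227/27,720 of the full $27,720, so 20,493/27,720 of the $28,000 range has been used: income = $45,100 + $28,000 × 20,493/27,720 = $65,800.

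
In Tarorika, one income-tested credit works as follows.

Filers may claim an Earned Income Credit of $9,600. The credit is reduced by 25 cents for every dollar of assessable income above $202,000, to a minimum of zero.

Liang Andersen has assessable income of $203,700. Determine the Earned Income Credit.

$9,175

Earned Income Credit: 25% of the $1,700 excess over $202,000 is $425; credit = $9,600 − $425 = $9,175.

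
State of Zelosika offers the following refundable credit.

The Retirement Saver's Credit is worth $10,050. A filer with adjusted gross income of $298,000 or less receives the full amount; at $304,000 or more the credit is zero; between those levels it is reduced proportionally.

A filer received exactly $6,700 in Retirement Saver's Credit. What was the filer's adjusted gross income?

$6,700 is 6,700/10,050 of the full $10,050, so 3,350/10,050 of the $6,000 range has been used: income = $298,000 + $6,000 × 3,350/10,050 = $300,000.

$300,000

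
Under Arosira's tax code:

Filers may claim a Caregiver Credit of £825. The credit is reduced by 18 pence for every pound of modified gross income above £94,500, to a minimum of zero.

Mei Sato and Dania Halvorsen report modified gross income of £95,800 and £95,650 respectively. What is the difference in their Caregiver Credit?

Mei (£95,800): Caregiver Credit: 18% of the £1,300 excess over £94,500 is £234; credit = £825 − £234 = £591.
Dania (£95,650): Caregiver Credit: 18% of the £1,150 excess over £94,500 is £207; credit = £825 − £207 = £618.
Difference: |£591 − £618| = £27.

£27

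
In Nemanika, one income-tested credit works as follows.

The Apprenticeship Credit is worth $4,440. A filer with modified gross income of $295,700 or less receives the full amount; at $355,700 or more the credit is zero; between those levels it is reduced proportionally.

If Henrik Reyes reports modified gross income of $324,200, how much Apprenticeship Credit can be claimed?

$2,331

Apprenticeship Credit: $324,200 is $28,500 into a $60,000 phase-out range, leaving 31,500/60,000 of the credit: $4,440 × 31,500/60,000 = $2,331.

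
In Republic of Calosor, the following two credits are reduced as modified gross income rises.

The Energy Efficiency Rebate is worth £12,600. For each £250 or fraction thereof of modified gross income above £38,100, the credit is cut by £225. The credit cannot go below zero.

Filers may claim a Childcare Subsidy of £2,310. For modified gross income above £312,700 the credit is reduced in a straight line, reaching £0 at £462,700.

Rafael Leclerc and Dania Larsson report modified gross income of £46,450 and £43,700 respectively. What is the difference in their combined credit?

Rafael (£46,450): Energy Efficiency Rebate: income exceeds £38,100 by £8,350, which is 34 full-or-partial £250 increments; reduction = 34 × £225 = £7,650, leaving £4,950. Childcare Subsidy: £46,450 is at or below the £312,700 threshold, so the full £2,310 applies. total £4,950 + £2,310 = £7,260
Dania (£43,700): Energy Efficiency Rebate: income exceeds £38,100 by £5,600, which is 23 full-or-partial £250 increments; reduction = 23 × £225 = £5,175, leaving £7,425. Childcare Subsidy: £43,700 is at or below the £312,700 threshold, so the full £2,310 applies. total £7,425 + £2,310 = £9,735
Difference: |£7,260 − £9,735| = £2,475.

£2,475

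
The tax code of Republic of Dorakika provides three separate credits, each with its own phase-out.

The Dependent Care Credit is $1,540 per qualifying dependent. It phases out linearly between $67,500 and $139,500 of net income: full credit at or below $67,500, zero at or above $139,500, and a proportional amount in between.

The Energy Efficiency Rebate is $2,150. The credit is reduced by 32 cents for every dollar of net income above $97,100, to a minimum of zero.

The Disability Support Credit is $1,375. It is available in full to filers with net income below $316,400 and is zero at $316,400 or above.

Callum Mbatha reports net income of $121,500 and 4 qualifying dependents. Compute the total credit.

Dependent Care Credit: base = 4 × $1,540 = $6,160. $121,500 is $54,000 into a $72,000 phase-out range, leaving 18,000/72,000 of the credit: $6,160 × 18,000/72,000 = $1,540.
Energy Efficiency Rebate: 32% of the $24,400 excess over $97,100 is $7,808 ≥ base, so the credit is $0.
Disability Support Credit: $121,500 is below the $316,400 cutoff, so the full $1,375 applies.
Total: $1,540 + $0 + $1,375 = $2,915.

$2,915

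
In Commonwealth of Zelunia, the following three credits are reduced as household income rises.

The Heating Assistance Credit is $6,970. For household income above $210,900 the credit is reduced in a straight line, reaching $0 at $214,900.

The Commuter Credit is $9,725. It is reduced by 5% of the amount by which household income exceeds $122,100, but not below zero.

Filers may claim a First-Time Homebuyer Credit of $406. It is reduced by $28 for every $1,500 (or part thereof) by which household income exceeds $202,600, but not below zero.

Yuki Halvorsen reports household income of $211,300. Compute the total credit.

$11,776

Heating Assistance Credit: $211,300 is $400 into a $4,000 phase-out range, leaving 3,600/4,000 of the credit: $6,970 × 3,600/4,000 = $6,273.
Commuter Credit: 5% of the $89,200 excess over $122,100 is $4,460; credit = $9,725 − $4,460 = $5,265.
First-Time Homebuyer Credit: income exceeds $202,600 by $8,700, which is 6 full-or-partial $1,500 increments; reduction = 6 × $28 = $168, leaving $238.
Total: $6,273 + $5,265 + $238 = $11,776.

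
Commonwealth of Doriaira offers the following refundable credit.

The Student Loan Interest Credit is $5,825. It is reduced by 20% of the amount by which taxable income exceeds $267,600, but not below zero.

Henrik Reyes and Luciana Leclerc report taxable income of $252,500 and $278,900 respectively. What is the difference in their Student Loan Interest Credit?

$2,260

Henrik ($252,500): Student Loan Interest Credit: $252,500 is at or below the $267,600 threshold, so the full $5,825 applies.
Luciana ($278,900): Student Loan Interest Credit: 20% of the $11,300 excess over $267,600 is $2,260; credit = $5,825 − $2,260 = $3,565.
Difference: |$5,825 − $3,565| = $2,260.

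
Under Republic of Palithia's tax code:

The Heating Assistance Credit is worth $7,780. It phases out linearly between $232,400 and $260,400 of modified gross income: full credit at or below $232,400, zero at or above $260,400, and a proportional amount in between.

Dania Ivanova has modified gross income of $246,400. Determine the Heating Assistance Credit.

Heating Assistance Credit: $246,400 is $14,000 into a $28,000 phase-out range, leaving 14,000/28,000 of the credit: $7,780 × 14,000/28,000 = $3,890.

$3,890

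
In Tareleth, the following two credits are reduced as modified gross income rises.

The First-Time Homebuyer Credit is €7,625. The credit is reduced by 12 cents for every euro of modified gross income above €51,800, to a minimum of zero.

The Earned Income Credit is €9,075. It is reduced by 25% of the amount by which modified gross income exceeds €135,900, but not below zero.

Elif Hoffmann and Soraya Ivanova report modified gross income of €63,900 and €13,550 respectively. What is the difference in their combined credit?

Elif (€63,900): First-Time Homebuyer Credit: 12% of the €12,100 excess over €51,800 is €1,452; credit = €7,625 − €1,452 = €6,173. Earned Income Credit: €63,900 is at or below the €135,900 threshold, so the full €9,075 applies. total €6,173 + €9,075 = €15,248
Soraya (€13,550): First-Time Homebuyer Credit: €13,550 is at or below the €51,800 threshold, so the full €7,625 applies. Earned Income Credit: €13,550 is at or below the €135,900 threshold, so the full €9,075 applies. total €7,625 + €9,075 = €16,700
Difference: |€15,248 − €16,700| = €1,452.

€1,452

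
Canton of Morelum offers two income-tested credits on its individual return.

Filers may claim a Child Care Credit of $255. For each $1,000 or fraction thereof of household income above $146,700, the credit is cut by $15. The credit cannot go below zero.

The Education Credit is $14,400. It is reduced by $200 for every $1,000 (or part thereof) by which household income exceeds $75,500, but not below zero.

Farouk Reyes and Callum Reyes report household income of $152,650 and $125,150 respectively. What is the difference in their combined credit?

Farouk ($152,650): Child Care Credit: income exceeds $146,700 by $5,950, which is 6 full-or-partial $1,000 increments; reduction = 6 × $15 = $90, leaving $165. Education Credit: income exceeds $75,500 by $77,150 → 78 increments × $200 = $15,600 ≥ base, so the credit is $0. total $165 + $0 = $165
Callum ($125,150): Child Care Credit: $125,150 is at or below the $146,700 threshold, so the full $255 applies. Education Credit: income exceeds $75,500 by $49,650, which is 50 full-or-partial $1,000 increments; reduction = 50 × $200 = $10,000, leaving $4,400. total $255 + $4,400 = $4,655
Difference: |$165 − $4,655| = $4,490.

$4,490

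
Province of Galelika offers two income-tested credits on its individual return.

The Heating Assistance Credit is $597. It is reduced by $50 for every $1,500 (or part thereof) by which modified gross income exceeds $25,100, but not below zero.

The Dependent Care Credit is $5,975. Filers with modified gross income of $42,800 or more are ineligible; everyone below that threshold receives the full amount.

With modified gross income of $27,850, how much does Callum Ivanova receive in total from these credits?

$6,472

Heating Assistance Credit: income exceeds $25,100 by $2,750, which is 2 full-or-partial $1,500 increments; reduction = 2 × $50 = $100, leaving $497.
Dependent Care Credit: $27,850 is below the $42,800 cutoff, so the full $5,975 applies.
Total: $497 + $5,975 = $6,472.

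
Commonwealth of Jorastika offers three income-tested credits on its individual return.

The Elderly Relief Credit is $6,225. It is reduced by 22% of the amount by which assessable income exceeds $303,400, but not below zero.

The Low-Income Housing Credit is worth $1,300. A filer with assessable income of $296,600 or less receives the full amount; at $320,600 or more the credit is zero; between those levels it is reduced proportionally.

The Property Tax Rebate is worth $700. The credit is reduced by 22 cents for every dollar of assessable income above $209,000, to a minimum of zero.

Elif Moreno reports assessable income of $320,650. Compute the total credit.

$2,430

Elderly Relief Credit: 22% of the $17,250 excess over $303,400 is $3,795; credit = $6,225 − $3,795 = $2,430.
Low-Income Housing Credit: $320,650 is at or above $320,600, so the credit is $0.
Property Tax Rebate: 22% of the $111,650 excess over $209,000 is $24,563 ≥ base, so the credit is $0.
Total: $2,430 + $0 + $0 = $2,430.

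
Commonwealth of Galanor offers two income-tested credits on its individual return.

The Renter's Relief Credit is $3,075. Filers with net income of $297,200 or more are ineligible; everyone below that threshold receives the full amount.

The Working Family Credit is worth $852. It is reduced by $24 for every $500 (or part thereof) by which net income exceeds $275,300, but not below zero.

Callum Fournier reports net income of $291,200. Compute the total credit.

$3,159

Renter's Relief Credit: $291,200 is below the $297,200 cutoff, so the full $3,075 applies.
Working Family Credit: income exceeds $275,300 by $15,900, which is 32 full-or-partial $500 increments; reduction = 32 × $24 = $768, leaving $84.
Total: $3,075 + $84 = $3,159.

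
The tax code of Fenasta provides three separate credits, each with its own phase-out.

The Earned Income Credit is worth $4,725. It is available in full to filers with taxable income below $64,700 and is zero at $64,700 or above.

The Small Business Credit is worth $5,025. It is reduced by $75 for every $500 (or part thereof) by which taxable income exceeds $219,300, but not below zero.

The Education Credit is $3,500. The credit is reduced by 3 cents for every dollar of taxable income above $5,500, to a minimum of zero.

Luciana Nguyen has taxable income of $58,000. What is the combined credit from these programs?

$11,675

Earned Income Credit: $58,000 is below the $64,700 cutoff, so the full $4,725 applies.
Small Business Credit: $58,000 is at or below the $219,300 threshold, so the full $5,025 applies.
Education Credit: 3% of the $52,500 excess over $5,500 is $1,575; credit = $3,500 − $1,575 = $1,925.
Total: $4,725 + $5,025 + $1,925 = $11,675.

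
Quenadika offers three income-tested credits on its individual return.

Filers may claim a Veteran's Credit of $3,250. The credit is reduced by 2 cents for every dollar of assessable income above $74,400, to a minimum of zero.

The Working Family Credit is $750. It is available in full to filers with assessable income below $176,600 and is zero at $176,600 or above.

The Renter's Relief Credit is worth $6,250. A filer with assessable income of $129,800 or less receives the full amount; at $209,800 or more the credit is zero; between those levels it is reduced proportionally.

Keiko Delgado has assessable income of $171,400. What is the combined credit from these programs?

Veteran's Credit: 2% of the $97,000 excess over $74,400 is $1,940; credit = $3,250 − $1,940 = $1,310.
Working Family Credit: $171,400 is below the $176,600 cutoff, so the full $750 applies.
Renter's Relief Credit: $171,400 is $41,600 into a $80,000 phase-out range, leaving 38,400/80,000 of the credit: $6,250 × 38,400/80,000 = $3,000.
Total: $1,310 + $750 + $3,000 = $5,060.

$5,060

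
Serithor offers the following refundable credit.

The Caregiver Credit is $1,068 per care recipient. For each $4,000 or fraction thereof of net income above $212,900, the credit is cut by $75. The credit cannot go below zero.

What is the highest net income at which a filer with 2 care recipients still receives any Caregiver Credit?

$324,900

Full credit = 2 × $1,068 = $2,136.
After 28 increments the reduction is 28 × $75 = $2,100, leaving $36; one more increment wipes it out. Increment 28 ends at excess 28 × $4,000 = $112,000, so the highest qualifying income is $212,900 + $112,000 = $324,900.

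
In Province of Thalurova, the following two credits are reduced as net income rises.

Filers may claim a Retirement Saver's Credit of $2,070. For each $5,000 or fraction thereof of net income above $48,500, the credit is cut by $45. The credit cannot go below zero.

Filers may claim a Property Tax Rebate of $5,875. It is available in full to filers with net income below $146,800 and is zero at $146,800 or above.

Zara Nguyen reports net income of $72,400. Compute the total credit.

$7,720

Retirement Saver's Credit: income exceeds $48,500 by $23,900, which is 5 full-or-partial $5,000 increments; reduction = 5 × $45 = $225, leaving $1,845.
Property Tax Rebate: $72,400 is below the $146,800 cutoff, so the full $5,875 applies.
Total: $1,845 + $5,875 = $7,720.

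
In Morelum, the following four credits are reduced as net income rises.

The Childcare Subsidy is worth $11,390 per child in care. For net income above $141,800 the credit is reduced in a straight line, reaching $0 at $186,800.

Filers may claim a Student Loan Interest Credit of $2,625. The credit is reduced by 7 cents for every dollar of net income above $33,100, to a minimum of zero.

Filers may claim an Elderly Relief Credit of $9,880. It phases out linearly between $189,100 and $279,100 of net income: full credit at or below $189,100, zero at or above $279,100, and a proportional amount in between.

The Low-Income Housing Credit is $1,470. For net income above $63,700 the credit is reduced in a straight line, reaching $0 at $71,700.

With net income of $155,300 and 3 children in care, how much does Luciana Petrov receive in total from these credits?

$33,799

Childcare Subsidy: base = 3 × $11,390 = $34,170. $155,300 is $13,500 into a $45,000 phase-out range, leaving 31,500/45,000 of the credit: $34,170 × 31,500/45,000 = $23,919.
Student Loan Interest Credit: 7% of the $122,200 excess over $33,100 is $8,554 ≥ base, so the credit is $0.
Elderly Relief Credit: $155,300 is at or below the $189,100 threshold, so the full $9,880 applies.
Low-Income Housing Credit: $155,300 is at or above $71,700, so the credit is $0.
Total: $23,919 + $0 + $9,880 + $0 = $33,799.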